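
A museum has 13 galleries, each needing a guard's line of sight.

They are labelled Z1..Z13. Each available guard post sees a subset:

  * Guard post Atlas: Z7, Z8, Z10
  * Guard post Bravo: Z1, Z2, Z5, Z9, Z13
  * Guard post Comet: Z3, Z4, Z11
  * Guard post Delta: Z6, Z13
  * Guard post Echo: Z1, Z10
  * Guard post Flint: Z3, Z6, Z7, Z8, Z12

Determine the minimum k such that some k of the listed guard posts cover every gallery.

Atlas and Bravo and Comet and Flint together: Atlas ∪ Bravo ∪ Comet ∪ Flint = {Z1, Z2, Z3, Z4, Z5, Z6, Z7, Z8, Z9, Z10, Z11, Z12, Z13} — every gallery is covered.
No 3 of the 6 guard posts cover everything (all 20 combinations miss at least one gallery), so 4 is optimal.

4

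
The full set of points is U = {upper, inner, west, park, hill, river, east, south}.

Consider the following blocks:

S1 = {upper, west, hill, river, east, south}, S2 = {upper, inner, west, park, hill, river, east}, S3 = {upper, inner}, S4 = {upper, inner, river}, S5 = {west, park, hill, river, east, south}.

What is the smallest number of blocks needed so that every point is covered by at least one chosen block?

S3 and S5 cover everything between them: the union {upper, inner, west, park, hill, river, east, south} is all of U.
No single block has all 8 points (the largest, S2, has 7), so 2 is optimal.

2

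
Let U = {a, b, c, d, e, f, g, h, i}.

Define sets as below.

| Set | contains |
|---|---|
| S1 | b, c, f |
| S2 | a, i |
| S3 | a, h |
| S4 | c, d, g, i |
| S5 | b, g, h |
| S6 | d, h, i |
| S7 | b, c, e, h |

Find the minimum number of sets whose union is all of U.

S1, S3, S4, and S7 cover everything between them: the union {a, b, c, d, e, f, g, h, i} is all of U.
No 3 of the 7 sets cover everything (all 35 combinations miss at least one element), so 4 is optimal.

4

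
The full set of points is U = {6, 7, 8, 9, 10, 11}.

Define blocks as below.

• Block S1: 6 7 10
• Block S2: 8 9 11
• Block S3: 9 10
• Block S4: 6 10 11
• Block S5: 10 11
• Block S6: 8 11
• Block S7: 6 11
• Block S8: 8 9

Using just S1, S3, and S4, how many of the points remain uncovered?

Union of S1, S3, S4 = {6, 7, 9, 10, 11}.
Not covered: 8 — 1 point.

1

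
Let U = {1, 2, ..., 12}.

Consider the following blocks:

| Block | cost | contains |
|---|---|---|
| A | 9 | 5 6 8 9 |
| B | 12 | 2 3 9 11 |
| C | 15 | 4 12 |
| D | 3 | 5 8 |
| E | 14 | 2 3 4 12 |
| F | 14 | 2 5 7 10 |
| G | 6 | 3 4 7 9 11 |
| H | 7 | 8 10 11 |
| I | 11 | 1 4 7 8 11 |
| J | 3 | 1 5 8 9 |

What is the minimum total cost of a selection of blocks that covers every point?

39

A, E, G, H, J together cover every point (A ∪ E ∪ G ∪ H ∪ J = {1, 2, 3, 4, 5, 6, 7, 8, 9, 10, 11, 12}); total cost 9 + 14 + 6 + 7 + 3 = 39.
No covering selection has total cost below 39.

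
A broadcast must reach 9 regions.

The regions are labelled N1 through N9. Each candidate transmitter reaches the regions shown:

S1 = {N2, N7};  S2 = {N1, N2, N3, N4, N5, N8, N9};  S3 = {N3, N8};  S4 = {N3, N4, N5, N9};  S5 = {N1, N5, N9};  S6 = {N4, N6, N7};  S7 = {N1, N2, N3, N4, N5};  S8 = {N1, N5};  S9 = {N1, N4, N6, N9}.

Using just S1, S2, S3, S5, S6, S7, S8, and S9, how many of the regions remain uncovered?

Union of S1, S2, S3, S5, S6, S7, S8, S9 = {N1, N2, N3, N4, N5, N6, N7, N8, N9} — that's every region, so 0 are uncovered.

0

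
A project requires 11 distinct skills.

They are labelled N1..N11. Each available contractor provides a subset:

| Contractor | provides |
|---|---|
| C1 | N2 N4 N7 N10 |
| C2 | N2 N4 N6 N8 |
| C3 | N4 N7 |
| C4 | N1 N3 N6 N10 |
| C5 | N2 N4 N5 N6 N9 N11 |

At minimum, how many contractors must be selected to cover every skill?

4

Take {C2, C3, C4, C5}. Their union is {N1, N2, N3, N4, N5, N6, N7, N8, N9, N10, N11}, which is all 11 skills.
Only C2 contains N8, so C2 is forced; the remaining 7 skills need at least 3 more contractors (each remaining contractor adds at most 3) — so at least 4 contractors are needed, and 4 is optimal.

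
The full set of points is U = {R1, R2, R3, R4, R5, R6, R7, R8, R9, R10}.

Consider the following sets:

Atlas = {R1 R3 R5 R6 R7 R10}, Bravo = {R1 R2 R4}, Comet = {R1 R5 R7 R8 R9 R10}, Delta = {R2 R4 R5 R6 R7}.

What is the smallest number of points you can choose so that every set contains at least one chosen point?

2

Take H = {R4, R10}. Each listed set contains at least one of these, so H is a hitting set of size 2.
No single point lies in every set, so at least 2 are needed and 2 is optimal.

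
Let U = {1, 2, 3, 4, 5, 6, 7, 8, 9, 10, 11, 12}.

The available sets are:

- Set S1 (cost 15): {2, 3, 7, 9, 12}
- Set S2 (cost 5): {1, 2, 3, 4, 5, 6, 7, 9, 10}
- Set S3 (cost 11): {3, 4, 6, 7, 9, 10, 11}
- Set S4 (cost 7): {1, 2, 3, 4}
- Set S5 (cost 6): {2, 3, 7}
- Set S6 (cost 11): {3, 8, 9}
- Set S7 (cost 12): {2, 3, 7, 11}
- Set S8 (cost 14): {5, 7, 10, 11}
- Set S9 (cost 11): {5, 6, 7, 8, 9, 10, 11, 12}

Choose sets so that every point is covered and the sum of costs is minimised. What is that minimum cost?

16

S2, S9 together cover every point (S2 ∪ S9 = {1, 2, 3, 4, 5, 6, 7, 8, 9, 10, 11, 12}); total cost 5 + 11 = 16.
No covering selection has total cost below 16.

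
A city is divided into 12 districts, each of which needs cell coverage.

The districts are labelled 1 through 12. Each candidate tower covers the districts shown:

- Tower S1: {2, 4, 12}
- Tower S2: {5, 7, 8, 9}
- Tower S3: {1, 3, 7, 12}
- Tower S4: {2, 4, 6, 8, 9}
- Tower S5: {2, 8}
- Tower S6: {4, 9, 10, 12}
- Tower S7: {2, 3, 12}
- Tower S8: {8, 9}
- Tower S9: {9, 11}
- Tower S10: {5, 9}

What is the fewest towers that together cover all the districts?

5

Take {S2, S3, S4, S6, S9}. Their union is {1, 2, 3, 4, 5, 6, 7, 8, 9, 10, 11, 12}, which is all 12 districts.
No 4 of the 10 towers cover everything (all 210 combinations miss at least one district), so 5 is optimal.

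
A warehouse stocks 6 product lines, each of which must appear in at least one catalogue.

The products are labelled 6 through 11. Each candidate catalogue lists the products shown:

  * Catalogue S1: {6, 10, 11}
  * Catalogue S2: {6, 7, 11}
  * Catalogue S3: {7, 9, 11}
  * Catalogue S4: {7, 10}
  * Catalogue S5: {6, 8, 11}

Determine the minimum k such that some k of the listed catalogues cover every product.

3

S3 and S4 and S5 together: S3 ∪ S4 ∪ S5 = {6, 7, 8, 9, 10, 11} — every product is covered.
Only S5 contains 8, so S5 is forced; the remaining 3 products need at least 2 more catalogues (each remaining catalogue adds at most 2) — so at least 3 catalogues are needed, and 3 is optimal.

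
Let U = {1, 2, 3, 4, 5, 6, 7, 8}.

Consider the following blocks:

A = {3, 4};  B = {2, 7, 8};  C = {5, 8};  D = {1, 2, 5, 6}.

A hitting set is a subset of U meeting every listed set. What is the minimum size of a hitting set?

3

The 3 items {1, 4, 8} hit every block.
No choice of 2 items meets every block, so 3 is the minimum.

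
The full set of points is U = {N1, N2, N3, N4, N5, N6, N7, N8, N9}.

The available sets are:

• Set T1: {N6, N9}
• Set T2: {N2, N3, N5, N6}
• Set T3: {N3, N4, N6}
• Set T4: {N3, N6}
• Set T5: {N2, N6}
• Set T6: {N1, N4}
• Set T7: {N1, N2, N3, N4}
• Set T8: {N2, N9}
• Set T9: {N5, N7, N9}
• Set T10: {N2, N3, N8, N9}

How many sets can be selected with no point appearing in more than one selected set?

3

T5, T6, T9 are pairwise disjoint (T5={N2,N6}; T6={N1,N4}; T9={N5,N7,N9}).
Every remaining set overlaps one of these, and no 4 of the listed sets are pairwise disjoint, so 3 is the maximum.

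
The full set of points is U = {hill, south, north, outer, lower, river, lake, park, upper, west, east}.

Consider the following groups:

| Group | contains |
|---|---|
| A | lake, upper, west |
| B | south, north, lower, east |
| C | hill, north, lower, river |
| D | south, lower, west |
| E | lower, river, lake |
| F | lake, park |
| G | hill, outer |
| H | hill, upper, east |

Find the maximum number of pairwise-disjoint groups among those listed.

3

D, F, G are pairwise disjoint (D={south,lower,west}; F={lake,park}; G={hill,outer}).
Every remaining group overlaps one of these, and no 4 of the listed groups are pairwise disjoint, so 3 is the maximum.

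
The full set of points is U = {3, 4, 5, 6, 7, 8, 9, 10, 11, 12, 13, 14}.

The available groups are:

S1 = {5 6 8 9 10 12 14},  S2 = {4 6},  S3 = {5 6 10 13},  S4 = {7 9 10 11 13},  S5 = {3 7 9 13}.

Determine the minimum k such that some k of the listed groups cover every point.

S1, S2, S4, and S5 cover everything between them: the union {3, 4, 5, 6, 7, 8, 9, 10, 11, 12, 13, 14} is all of U.
No 3 of the 5 groups cover everything (all 10 combinations miss at least one point), so 4 is optimal.

4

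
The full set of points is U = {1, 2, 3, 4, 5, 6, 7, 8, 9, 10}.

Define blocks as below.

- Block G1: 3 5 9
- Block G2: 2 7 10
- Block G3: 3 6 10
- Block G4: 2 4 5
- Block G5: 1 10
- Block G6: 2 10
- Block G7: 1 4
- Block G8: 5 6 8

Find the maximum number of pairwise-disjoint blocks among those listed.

G2, G7, G8 are pairwise disjoint (G2={2,7,10}; G7={1,4}; G8={5,6,8}).
Every remaining block overlaps one of these, and no 4 of the listed blocks are pairwise disjoint, so 3 is the maximum.

3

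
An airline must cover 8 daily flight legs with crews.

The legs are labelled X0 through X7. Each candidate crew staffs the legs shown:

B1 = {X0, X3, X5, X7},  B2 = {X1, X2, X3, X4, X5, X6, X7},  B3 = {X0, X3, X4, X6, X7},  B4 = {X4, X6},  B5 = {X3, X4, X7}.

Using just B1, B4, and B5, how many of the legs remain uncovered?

2

Union of B1, B4, B5 = {X0, X3, X4, X5, X6, X7}.
Not covered: X1, X2 — 2 legs.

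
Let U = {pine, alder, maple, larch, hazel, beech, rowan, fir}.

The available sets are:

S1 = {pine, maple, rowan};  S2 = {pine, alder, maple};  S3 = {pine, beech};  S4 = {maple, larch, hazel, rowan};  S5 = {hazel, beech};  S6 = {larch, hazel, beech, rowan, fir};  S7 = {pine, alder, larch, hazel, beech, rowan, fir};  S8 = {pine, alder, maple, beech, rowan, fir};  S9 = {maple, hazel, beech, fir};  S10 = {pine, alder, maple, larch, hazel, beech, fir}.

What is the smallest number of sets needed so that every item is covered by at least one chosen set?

S1 and S10 together: S1 ∪ S10 = {pine, alder, maple, larch, hazel, beech, rowan, fir} — every item is covered.
No single set has all 8 items (the largest, S7, has 7), so 2 is optimal.

2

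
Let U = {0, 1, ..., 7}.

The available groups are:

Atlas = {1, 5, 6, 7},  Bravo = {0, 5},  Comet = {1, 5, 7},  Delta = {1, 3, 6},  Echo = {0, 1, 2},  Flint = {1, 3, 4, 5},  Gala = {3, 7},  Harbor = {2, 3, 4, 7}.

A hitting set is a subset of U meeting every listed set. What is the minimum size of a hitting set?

3

The 3 elements {0, 1, 7} hit every group.
No choice of 2 elements meets every group, so 3 is the minimum.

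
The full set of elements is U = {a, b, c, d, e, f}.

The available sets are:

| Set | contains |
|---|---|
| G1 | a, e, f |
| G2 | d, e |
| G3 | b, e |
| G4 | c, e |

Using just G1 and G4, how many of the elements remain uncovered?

Union of G1, G4 = {a, c, e, f}.
Not covered: b, d — 2 elements.

2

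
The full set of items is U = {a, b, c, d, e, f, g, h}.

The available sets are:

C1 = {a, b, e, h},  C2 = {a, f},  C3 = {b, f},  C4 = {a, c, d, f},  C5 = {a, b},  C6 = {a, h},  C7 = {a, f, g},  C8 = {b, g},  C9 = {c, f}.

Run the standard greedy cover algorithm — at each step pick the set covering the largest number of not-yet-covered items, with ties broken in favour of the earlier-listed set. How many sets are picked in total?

Greedy: pick C1 (covers 4 new) → pick C4 (covers 3 new) → pick C7 (covers 1 new). Total picks: 3.

3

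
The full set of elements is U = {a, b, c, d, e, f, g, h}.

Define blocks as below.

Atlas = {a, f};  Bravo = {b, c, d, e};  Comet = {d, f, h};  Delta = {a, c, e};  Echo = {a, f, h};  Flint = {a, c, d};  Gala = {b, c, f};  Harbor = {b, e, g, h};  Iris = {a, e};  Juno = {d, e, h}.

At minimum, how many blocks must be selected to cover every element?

Take {Comet, Flint, Harbor}. Their union is {a, b, c, d, e, f, g, h}, which is all 8 elements.
Only Harbor contains g, so Harbor is forced; the remaining 4 elements need at least 2 more blocks (each remaining block adds at most 3) — so at least 3 blocks are needed, and 3 is optimal.

3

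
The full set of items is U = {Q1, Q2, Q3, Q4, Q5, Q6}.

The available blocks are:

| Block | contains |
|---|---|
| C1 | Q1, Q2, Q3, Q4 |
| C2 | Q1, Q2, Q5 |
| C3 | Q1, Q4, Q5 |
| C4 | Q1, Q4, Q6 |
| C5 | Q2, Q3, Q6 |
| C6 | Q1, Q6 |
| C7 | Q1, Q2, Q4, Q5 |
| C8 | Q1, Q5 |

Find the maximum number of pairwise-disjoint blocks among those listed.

2

C3, C5 are pairwise disjoint (C3={Q1,Q4,Q5}; C5={Q2,Q3,Q6}).
Every remaining block overlaps one of these, and no 3 of the listed blocks are pairwise disjoint, so 2 is the maximum.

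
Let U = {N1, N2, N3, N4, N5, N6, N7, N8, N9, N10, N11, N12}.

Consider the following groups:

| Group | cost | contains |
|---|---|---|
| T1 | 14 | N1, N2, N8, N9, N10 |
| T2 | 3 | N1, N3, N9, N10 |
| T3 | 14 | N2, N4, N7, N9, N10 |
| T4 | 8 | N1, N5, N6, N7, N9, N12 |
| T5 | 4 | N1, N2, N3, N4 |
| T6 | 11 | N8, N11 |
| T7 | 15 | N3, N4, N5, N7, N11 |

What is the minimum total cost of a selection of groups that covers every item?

T2, T4, T5, T6 together cover every item (T2 ∪ T4 ∪ T5 ∪ T6 = {N1, N2, N3, N4, N5, N6, N7, N8, N9, N10, N11, N12}); total cost 3 + 8 + 4 + 11 = 26.
No covering selection has total cost below 26.

26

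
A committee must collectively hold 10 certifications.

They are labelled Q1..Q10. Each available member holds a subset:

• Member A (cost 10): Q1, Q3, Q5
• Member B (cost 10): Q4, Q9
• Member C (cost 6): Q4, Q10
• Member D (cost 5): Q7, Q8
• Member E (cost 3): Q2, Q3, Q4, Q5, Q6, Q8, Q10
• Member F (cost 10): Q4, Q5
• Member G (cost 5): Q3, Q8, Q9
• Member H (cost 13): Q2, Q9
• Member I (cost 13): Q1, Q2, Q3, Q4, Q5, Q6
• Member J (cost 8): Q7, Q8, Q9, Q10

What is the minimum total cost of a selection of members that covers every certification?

A, E, J together cover every certification (A ∪ E ∪ J = {Q1, Q2, Q3, Q4, Q5, Q6, Q7, Q8, Q9, Q10}); total cost 10 + 3 + 8 = 21.
No covering selection has total cost below 21.

21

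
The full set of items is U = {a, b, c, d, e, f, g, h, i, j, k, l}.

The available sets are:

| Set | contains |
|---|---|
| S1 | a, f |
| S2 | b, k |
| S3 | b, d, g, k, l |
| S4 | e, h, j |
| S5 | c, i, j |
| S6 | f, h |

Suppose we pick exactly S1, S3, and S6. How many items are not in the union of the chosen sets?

Union of S1, S3, S6 = {a, b, d, f, g, h, k, l}.
Not covered: c, e, i, j — 4 items.

4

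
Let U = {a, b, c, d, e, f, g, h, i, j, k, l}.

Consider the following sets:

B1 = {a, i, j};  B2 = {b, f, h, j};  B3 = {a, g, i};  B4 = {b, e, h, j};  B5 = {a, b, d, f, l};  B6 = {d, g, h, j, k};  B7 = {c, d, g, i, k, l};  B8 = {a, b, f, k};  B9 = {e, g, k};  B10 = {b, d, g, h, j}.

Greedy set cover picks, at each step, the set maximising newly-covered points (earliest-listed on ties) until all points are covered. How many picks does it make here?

4

Greedy: pick B7 (covers 6 new) → pick B2 (covers 4 new) → pick B1 (covers 1 new) → pick B4 (covers 1 new). Total picks: 4.
(The true minimum cover uses only 3 sets, so greedy is not optimal here.)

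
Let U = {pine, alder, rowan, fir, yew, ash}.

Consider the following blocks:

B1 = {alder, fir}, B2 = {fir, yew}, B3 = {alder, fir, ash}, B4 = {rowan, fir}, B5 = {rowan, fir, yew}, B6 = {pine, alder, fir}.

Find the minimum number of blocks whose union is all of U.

Take {B3, B5, B6}. Their union is {pine, alder, rowan, fir, yew, ash}, which is all 6 items.
Only B6 contains pine, so B6 is forced; the remaining 3 items need at least 2 more blocks (each remaining block adds at most 2) — so at least 3 blocks are needed, and 3 is optimal.

3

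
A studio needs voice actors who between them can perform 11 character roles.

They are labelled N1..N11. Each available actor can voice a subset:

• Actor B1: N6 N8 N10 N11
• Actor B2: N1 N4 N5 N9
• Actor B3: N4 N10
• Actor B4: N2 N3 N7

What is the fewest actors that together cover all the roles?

3

Take {B1, B2, B4}. Their union is {N1, N2, N3, N4, N5, N6, N7, N8, N9, N10, N11}, which is all 11 roles.
Each actor has at most 4 roles, and 2·4 = 8 < 11 — so at least 3 actors are needed, and 3 is optimal.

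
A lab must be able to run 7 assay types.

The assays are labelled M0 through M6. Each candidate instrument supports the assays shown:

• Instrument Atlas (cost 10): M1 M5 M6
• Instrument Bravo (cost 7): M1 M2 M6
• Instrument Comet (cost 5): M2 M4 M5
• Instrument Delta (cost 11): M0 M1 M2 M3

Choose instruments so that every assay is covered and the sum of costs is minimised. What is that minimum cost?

23

Bravo, Comet, Delta together cover every assay (Bravo ∪ Comet ∪ Delta = {M0, M1, M2, M3, M4, M5, M6}); total cost 7 + 5 + 11 = 23.
No covering selection has total cost below 23.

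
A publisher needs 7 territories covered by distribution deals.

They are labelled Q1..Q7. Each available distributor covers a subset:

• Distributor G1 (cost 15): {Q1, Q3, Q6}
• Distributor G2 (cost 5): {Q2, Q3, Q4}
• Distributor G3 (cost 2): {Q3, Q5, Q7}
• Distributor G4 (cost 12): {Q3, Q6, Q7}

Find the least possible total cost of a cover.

G1, G2, G3 together cover every territory (G1 ∪ G2 ∪ G3 = {Q1, Q2, Q3, Q4, Q5, Q6, Q7}); total cost 15 + 5 + 2 = 22.
No covering selection has total cost below 22.

22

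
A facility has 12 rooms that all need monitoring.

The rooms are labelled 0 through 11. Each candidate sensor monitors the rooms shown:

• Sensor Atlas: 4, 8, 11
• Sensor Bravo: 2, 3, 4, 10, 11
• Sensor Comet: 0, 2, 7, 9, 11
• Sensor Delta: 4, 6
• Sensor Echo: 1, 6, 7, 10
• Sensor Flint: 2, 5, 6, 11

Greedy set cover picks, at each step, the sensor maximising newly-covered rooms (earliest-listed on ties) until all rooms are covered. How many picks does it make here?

5

Greedy: pick Bravo (covers 5 new) → pick Comet (covers 3 new) → pick Echo (covers 2 new) → pick Atlas (covers 1 new) → pick Flint (covers 1 new). Total picks: 5.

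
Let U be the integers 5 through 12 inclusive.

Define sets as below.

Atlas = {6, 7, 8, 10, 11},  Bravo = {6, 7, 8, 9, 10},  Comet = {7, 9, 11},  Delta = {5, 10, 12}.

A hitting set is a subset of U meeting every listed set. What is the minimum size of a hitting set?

2

Take H = {7, 12}. Each listed set contains at least one of these, so H is a hitting set of size 2.
The sets Comet, Delta are pairwise disjoint, so any hitting set needs a separate element for each — at least 2. Hence 2 is optimal.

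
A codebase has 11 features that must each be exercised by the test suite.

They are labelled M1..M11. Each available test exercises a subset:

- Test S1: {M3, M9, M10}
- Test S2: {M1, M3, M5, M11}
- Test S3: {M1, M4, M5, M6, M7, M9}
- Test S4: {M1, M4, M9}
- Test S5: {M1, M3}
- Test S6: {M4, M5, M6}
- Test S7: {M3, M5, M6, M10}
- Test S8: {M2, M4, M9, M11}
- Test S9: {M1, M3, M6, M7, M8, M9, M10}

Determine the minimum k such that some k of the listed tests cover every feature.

Take {S2, S8, S9}. Their union is {M1, M2, M3, M4, M5, M6, M7, M8, M9, M10, M11}, which is all 11 features.
Only S8 contains M2, so S8 is forced; the remaining 7 features need at least 2 more tests (each remaining test adds at most 6) — so at least 3 tests are needed, and 3 is optimal.

3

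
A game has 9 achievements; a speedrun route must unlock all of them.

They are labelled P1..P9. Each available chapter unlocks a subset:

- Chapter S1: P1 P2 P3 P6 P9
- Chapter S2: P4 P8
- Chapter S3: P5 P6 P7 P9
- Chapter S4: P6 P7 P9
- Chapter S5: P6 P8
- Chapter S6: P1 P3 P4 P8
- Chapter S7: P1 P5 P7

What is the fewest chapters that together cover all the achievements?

Take {S1, S6, S7}. Their union is {P1, P2, P3, P4, P5, P6, P7, P8, P9}, which is all 9 achievements.
Only S1 contains P2, so S1 is forced; the remaining 4 achievements need at least 2 more chapters (each remaining chapter adds at most 2) — so at least 3 chapters are needed, and 3 is optimal.

3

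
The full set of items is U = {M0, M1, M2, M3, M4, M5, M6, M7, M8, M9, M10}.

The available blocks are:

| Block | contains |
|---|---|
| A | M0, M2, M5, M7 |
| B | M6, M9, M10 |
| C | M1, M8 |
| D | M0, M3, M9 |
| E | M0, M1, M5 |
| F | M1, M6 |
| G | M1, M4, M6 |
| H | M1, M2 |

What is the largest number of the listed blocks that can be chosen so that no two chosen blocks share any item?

A, B, C are pairwise disjoint (A={M0,M2,M5,M7}; B={M6,M9,M10}; C={M1,M8}).
Every remaining block overlaps one of these, and no 4 of the listed blocks are pairwise disjoint, so 3 is the maximum.

3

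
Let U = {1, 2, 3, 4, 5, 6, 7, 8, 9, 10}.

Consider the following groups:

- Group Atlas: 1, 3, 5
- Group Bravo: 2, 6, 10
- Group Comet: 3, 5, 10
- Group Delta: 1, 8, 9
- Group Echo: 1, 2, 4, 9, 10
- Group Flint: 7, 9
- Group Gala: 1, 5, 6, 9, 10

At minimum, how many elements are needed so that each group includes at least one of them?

The 3 elements {2, 3, 9} hit every group.
The groups Atlas, Bravo, Flint are pairwise disjoint, so any hitting set needs a separate element for each — at least 3. Hence 3 is optimal.

3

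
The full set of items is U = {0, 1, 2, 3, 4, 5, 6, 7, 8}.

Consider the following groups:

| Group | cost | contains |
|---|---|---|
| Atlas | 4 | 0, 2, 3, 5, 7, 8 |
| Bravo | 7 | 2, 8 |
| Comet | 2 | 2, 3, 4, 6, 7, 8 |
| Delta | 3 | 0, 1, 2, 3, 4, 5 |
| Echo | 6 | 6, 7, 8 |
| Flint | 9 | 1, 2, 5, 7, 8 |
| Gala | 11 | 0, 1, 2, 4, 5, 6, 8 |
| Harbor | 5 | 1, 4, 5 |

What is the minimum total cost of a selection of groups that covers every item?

5

Comet, Delta together cover every item (Comet ∪ Delta = {0, 1, 2, 3, 4, 5, 6, 7, 8}); total cost 2 + 3 = 5.
No covering selection has total cost below 5.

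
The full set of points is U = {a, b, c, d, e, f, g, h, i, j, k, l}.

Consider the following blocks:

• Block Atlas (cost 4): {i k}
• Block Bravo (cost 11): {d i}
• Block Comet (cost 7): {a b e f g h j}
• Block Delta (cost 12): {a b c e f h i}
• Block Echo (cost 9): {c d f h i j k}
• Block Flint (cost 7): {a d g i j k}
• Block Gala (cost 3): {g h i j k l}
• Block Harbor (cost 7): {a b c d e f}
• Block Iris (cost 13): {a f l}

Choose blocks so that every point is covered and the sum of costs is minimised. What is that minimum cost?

10

Gala, Harbor together cover every point (Gala ∪ Harbor = {a, b, c, d, e, f, g, h, i, j, k, l}); total cost 3 + 7 = 10.
No covering selection has total cost below 10.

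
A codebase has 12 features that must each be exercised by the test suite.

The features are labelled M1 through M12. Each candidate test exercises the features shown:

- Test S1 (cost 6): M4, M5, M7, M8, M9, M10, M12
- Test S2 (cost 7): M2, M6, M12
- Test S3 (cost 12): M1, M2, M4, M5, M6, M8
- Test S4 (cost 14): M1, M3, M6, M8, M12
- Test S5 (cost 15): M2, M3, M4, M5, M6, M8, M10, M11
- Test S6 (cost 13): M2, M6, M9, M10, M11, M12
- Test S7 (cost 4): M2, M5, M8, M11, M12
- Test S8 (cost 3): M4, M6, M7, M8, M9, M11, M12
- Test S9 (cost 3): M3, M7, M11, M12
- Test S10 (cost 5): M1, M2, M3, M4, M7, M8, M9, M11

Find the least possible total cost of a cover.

14

S1, S8, S10 together cover every feature (S1 ∪ S8 ∪ S10 = {M1, M2, M3, M4, M5, M6, M7, M8, M9, M10, M11, M12}); total cost 6 + 3 + 5 = 14.
No covering selection has total cost below 14.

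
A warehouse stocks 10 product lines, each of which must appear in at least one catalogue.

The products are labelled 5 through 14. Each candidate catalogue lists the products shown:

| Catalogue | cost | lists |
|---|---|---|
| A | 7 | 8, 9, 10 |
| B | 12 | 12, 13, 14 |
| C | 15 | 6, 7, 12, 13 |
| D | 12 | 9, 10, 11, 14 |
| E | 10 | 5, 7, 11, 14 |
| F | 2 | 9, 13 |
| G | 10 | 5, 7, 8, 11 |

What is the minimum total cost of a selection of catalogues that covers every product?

A, C, E together cover every product (A ∪ C ∪ E = {5, 6, 7, 8, 9, 10, 11, 12, 13, 14}); total cost 7 + 15 + 10 = 32.
The greedy pick F, E, A, C costs 34; no covering selection beats 32.

32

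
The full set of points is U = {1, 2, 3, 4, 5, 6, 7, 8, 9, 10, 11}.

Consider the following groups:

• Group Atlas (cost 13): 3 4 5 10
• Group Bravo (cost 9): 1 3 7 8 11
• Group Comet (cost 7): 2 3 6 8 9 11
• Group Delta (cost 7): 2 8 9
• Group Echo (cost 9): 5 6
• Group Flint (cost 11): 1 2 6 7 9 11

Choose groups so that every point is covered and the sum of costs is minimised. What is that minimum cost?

Atlas, Bravo, Comet together cover every point (Atlas ∪ Bravo ∪ Comet = {1, 2, 3, 4, 5, 6, 7, 8, 9, 10, 11}); total cost 13 + 9 + 7 = 29.
No covering selection has total cost below 29.

29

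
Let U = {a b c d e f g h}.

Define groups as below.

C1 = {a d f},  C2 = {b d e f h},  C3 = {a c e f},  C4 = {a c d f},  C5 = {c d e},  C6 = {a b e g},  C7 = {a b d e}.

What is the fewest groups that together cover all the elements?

3

C2 and C4 and C6 together: C2 ∪ C4 ∪ C6 = {a, b, c, d, e, f, g, h} — every element is covered.
Only C6 contains g, so C6 is forced; the remaining 4 elements need at least 2 more groups (each remaining group adds at most 3) — so at least 3 groups are needed, and 3 is optimal.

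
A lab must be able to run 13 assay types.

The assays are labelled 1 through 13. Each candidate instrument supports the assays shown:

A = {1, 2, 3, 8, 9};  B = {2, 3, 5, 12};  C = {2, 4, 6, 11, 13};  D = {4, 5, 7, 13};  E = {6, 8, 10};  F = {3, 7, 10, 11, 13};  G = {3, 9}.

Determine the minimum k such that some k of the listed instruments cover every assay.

Take {A, B, C, F}. Their union is {1, 2, 3, 4, 5, 6, 7, 8, 9, 10, 11, 12, 13}, which is all 13 assays.
Only B contains 12, so B is forced; the remaining 9 assays need at least 3 more instruments (each remaining instrument adds at most 4) — so at least 4 instruments are needed, and 4 is optimal.

4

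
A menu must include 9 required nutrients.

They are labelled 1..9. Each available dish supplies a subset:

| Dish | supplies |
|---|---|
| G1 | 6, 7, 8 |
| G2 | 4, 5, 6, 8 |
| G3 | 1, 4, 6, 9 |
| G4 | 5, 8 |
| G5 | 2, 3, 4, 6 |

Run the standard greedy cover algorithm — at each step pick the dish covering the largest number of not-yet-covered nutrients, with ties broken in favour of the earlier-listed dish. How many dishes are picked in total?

4

Greedy: pick G2 (covers 4 new) → pick G3 (covers 2 new) → pick G5 (covers 2 new) → pick G1 (covers 1 new). Total picks: 4.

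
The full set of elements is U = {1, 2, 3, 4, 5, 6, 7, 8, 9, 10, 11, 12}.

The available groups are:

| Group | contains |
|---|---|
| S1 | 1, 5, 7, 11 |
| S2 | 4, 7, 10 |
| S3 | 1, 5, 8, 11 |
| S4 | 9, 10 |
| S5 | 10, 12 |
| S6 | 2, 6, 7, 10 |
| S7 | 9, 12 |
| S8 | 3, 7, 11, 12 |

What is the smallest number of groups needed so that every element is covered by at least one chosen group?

5

Take {S2, S3, S4, S6, S8}. Their union is {1, 2, 3, 4, 5, 6, 7, 8, 9, 10, 11, 12}, which is all 12 elements.
No 4 of the 8 groups cover everything (all 70 combinations miss at least one element), so 5 is optimal.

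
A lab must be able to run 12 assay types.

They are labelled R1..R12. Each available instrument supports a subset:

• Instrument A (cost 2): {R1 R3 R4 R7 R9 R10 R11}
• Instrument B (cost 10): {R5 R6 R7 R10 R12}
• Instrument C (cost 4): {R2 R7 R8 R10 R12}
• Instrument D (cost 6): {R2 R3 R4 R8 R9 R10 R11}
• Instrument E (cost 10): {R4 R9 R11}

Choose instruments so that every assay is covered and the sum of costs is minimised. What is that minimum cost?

16

A, B, C together cover every assay (A ∪ B ∪ C = {R1, R2, R3, R4, R5, R6, R7, R8, R9, R10, R11, R12}); total cost 2 + 10 + 4 = 16.
No covering selection has total cost below 16.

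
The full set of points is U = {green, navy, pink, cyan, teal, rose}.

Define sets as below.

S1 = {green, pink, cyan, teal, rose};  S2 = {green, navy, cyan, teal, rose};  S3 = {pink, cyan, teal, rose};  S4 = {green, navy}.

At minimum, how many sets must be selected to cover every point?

2

S1 and S2 together: S1 ∪ S2 = {green, navy, pink, cyan, teal, rose} — every point is covered.
No single set has all 6 points (the largest, S1, has 5), so 2 is optimal.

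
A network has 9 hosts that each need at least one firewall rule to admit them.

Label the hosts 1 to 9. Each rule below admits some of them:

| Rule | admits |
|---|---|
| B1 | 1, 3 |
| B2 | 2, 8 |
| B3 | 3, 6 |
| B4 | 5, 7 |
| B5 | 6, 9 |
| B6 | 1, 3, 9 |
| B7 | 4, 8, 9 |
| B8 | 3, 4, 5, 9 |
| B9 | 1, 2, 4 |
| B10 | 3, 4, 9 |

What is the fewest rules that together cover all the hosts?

B3 and B4 and B7 and B9 together: B3 ∪ B4 ∪ B7 ∪ B9 = {1, 2, 3, 4, 5, 6, 7, 8, 9} — every host is covered.
Only B4 contains 7, so B4 is forced; the remaining 7 hosts need at least 3 more rules (each remaining rule adds at most 3) — so at least 4 rules are needed, and 4 is optimal.

4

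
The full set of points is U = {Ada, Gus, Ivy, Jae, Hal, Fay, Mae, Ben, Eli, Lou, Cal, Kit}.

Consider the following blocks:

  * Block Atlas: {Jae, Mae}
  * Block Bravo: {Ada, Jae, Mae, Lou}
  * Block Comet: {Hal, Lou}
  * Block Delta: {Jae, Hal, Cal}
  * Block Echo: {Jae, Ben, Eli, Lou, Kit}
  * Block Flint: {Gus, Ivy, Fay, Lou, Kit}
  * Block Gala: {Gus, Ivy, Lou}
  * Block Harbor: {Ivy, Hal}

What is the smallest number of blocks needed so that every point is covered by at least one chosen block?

4

Bravo, Delta, Echo, and Flint cover everything between them: the union {Ada, Gus, Ivy, Jae, Hal, Fay, Mae, Ben, Eli, Lou, Cal, Kit} is all of U.
Only Flint contains Fay, so Flint is forced; the remaining 7 points need at least 3 more blocks (each remaining block adds at most 3) — so at least 4 blocks are needed, and 4 is optimal.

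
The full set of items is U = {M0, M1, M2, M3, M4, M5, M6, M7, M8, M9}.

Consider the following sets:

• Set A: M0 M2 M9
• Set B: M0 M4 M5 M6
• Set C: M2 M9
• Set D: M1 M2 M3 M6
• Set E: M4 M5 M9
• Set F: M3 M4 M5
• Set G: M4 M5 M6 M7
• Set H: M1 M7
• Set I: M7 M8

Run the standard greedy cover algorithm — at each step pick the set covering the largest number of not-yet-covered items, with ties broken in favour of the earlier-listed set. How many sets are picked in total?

4

Greedy: pick B (covers 4 new) → pick D (covers 3 new) → pick I (covers 2 new) → pick A (covers 1 new). Total picks: 4.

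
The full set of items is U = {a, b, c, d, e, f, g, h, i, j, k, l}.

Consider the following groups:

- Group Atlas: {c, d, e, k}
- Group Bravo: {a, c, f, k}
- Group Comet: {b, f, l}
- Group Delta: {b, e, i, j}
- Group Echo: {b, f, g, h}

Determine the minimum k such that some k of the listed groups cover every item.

5

Atlas, Bravo, Comet, Delta, and Echo cover everything between them: the union {a, b, c, d, e, f, g, h, i, j, k, l} is all of U.
No 4 of the 5 groups cover everything (all 5 combinations miss at least one item), so 5 is optimal.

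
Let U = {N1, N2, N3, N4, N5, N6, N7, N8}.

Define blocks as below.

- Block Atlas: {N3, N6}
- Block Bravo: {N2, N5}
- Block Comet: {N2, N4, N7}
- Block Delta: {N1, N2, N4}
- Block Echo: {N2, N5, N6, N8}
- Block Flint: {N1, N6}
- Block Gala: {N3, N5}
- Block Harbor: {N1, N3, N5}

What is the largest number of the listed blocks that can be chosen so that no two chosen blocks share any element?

3

Comet, Flint, Gala are pairwise disjoint (Comet={N2,N4,N7}; Flint={N1,N6}; Gala={N3,N5}).
Every remaining block overlaps one of these, and no 4 of the listed blocks are pairwise disjoint, so 3 is the maximum.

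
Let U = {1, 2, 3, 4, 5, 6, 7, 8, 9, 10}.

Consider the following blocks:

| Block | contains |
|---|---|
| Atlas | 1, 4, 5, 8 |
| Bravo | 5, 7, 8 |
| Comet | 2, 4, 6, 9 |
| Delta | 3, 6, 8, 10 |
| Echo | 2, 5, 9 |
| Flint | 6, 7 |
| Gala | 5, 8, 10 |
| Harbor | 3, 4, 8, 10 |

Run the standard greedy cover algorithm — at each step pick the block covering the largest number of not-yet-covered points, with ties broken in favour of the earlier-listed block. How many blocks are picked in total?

4

Greedy: pick Atlas (covers 4 new) → pick Comet (covers 3 new) → pick Delta (covers 2 new) → pick Bravo (covers 1 new). Total picks: 4.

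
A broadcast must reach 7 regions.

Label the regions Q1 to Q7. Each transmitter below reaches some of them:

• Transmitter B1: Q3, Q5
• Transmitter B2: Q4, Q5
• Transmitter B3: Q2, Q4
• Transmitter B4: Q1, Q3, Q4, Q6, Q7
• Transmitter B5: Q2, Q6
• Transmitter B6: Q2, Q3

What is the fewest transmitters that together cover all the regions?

3

Take {B1, B4, B5}. Their union is {Q1, Q2, Q3, Q4, Q5, Q6, Q7}, which is all 7 regions.
Only B4 contains Q1, so B4 is forced; the remaining 2 regions need at least 2 more transmitters (each remaining transmitter adds at most 1) — so at least 3 transmitters are needed, and 3 is optimal.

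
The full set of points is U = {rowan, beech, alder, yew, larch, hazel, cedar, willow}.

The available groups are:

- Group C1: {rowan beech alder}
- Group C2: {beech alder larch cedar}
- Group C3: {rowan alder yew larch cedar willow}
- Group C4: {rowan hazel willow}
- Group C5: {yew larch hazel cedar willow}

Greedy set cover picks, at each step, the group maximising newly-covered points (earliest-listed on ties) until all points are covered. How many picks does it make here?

Greedy: pick C3 (covers 6 new) → pick C1 (covers 1 new) → pick C4 (covers 1 new). Total picks: 3.
(The true minimum cover uses only 2 groups, so greedy is not optimal here.)

3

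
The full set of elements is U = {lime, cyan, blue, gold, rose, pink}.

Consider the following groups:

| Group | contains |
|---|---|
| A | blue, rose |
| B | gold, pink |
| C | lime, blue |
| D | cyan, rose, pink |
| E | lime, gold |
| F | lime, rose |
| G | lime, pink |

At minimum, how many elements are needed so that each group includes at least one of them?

The 3 elements {lime, gold, rose} hit every group.
No choice of 2 elements meets every group, so 3 is the minimum.

3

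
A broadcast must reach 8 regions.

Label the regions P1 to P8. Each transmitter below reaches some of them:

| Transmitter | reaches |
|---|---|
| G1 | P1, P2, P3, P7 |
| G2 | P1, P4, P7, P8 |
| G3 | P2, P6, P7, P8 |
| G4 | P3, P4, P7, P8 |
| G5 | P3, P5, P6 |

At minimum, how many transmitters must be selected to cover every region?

3

G1 and G2 and G5 together: G1 ∪ G2 ∪ G5 = {P1, P2, P3, P4, P5, P6, P7, P8} — every region is covered.
Only G5 contains P5, so G5 is forced; the remaining 5 regions need at least 2 more transmitters (each remaining transmitter adds at most 4) — so at least 3 transmitters are needed, and 3 is optimal.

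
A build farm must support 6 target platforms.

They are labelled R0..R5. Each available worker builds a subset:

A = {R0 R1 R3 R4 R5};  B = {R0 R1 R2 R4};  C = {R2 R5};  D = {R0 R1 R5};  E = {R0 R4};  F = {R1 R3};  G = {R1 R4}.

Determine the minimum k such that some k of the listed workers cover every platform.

2

A and C together: A ∪ C = {R0, R1, R2, R3, R4, R5} — every platform is covered.
No single worker has all 6 platforms (the largest, A, has 5), so 2 is optimal.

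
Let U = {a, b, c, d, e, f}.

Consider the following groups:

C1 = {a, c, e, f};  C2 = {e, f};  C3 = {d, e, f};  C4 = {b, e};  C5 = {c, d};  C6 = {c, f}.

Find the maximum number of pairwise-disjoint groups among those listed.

2

C4, C5 are pairwise disjoint (C4={b,e}; C5={c,d}).
Every remaining group overlaps one of these, and no 3 of the listed groups are pairwise disjoint, so 2 is the maximum.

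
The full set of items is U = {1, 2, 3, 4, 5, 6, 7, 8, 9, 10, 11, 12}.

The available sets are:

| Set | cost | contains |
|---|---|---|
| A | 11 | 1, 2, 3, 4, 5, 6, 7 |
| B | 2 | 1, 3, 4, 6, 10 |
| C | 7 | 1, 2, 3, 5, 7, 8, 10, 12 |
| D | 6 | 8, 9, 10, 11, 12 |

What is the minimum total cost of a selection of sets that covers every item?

15

B, C, D together cover every item (B ∪ C ∪ D = {1, 2, 3, 4, 5, 6, 7, 8, 9, 10, 11, 12}); total cost 2 + 7 + 6 = 15.
No covering selection has total cost below 15.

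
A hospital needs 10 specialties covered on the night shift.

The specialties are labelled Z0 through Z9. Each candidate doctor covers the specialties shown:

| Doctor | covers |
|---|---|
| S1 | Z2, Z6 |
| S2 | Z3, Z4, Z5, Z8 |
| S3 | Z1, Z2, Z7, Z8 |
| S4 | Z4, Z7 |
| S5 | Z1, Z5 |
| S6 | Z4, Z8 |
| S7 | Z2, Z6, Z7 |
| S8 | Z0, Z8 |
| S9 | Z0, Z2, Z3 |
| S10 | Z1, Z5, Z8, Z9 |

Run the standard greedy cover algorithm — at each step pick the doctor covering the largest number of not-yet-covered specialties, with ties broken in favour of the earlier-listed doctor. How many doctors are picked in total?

Greedy: pick S2 (covers 4 new) → pick S3 (covers 3 new) → pick S1 (covers 1 new) → pick S8 (covers 1 new) → pick S10 (covers 1 new). Total picks: 5.
(The true minimum cover uses only 4 doctors, so greedy is not optimal here.)

5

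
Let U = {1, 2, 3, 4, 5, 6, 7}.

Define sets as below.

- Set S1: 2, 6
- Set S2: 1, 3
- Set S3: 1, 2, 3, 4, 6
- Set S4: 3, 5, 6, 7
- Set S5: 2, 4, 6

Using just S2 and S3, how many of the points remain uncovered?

2

Union of S2, S3 = {1, 2, 3, 4, 6}.
Not covered: 5, 7 — 2 points.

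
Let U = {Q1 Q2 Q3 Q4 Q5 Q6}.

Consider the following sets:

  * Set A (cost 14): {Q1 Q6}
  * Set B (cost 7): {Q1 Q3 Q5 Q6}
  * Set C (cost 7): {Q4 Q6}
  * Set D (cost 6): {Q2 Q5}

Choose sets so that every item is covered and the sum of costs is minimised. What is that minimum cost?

20

B, C, D together cover every item (B ∪ C ∪ D = {Q1, Q2, Q3, Q4, Q5, Q6}); total cost 7 + 7 + 6 = 20.
No covering selection has total cost below 20.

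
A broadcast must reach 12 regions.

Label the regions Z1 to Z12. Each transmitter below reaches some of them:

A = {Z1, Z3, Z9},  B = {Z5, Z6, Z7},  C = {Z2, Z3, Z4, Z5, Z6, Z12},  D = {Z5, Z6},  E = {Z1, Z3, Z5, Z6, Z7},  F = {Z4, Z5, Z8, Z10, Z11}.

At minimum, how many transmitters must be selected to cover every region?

Take {A, B, C, F}. Their union is {Z1, Z2, Z3, Z4, Z5, Z6, Z7, Z8, Z9, Z10, Z11, Z12}, which is all 12 regions.
No 3 of the 6 transmitters cover everything (all 20 combinations miss at least one region), so 4 is optimal.

4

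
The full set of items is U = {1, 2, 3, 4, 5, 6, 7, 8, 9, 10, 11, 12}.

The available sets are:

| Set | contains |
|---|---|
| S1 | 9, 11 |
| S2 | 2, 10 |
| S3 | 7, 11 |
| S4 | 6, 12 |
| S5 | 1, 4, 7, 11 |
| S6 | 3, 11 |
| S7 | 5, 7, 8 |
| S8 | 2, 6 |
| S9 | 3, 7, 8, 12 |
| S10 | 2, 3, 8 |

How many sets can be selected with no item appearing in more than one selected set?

4

S2, S4, S6, S7 are pairwise disjoint (S2={2,10}; S4={6,12}; S6={3,11}; S7={5,7,8}).
Every remaining set overlaps one of these, and no 5 of the listed sets are pairwise disjoint, so 4 is the maximum.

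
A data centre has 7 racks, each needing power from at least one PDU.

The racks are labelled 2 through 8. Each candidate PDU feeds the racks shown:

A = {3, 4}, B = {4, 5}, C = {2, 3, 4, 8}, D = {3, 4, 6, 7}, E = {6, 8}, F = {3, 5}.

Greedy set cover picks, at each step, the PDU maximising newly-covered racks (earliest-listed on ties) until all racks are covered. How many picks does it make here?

3

Greedy: pick C (covers 4 new) → pick D (covers 2 new) → pick B (covers 1 new). Total picks: 3.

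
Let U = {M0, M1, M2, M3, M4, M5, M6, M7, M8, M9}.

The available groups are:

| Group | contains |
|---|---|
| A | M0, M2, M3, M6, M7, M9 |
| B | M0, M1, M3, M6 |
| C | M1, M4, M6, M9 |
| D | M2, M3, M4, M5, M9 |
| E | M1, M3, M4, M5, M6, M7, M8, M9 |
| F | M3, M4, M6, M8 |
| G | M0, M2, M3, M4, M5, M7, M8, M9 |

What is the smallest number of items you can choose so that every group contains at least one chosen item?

H = {M3, M4} meets every group (each contains at least one member of H), and |H| = 2.
No single item lies in every group, so at least 2 are needed and 2 is optimal.

2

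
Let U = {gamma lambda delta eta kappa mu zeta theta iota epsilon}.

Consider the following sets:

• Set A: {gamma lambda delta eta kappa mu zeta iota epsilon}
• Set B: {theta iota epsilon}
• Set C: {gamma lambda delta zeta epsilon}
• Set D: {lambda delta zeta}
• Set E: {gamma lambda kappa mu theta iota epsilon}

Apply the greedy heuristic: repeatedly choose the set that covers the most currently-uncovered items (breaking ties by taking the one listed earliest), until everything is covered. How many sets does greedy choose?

2

Greedy: pick A (covers 9 new) → pick B (covers 1 new). Total picks: 2.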